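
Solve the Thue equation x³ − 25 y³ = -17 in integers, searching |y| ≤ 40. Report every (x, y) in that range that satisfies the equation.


The equation is x³ - 25y³ = -17. For fixed y, x³ = 25·y³ − 17, so a solution requires the RHS to be a perfect cube.
Strategy: iterate y from -40 to 40, compute RHS = 25·y³ − 17, and check whether it is a (positive or negative) perfect cube.
Check small values of y:
  y = 0: RHS = -17 is not a perfect cube.
  y = 1: RHS = 8 = (2)³ ⇒ x = 2 works.
  y = -1: RHS = -42 is not a perfect cube.
  y = 2: RHS = 183 is not a perfect cube.
  y = -2: RHS = -217 is not a perfect cube.
  y = 3: RHS = 658 is not a perfect cube.
  y = -3: RHS = -692 is not a perfect cube.
Continuing the search up to |y| = 40 finds no further solutions beyond those listed.
Collected solutions: (2, 1).

Solutions (with |y| ≤ 40): (2, 1).


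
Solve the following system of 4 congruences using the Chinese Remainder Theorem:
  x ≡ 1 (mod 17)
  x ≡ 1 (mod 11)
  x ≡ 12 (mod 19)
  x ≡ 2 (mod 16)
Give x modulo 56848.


Product of moduli M = 17 · 11 · 19 · 16 = 56848.
Merge one congruence at a time:
  Start: x ≡ 1 (mod 17).
  Combine with x ≡ 1 (mod 11); new modulus lcm = 187.
    Write x = 1 + 17·t and substitute into x ≡ 1 (mod 11): 17·t ≡ 1 − 1 = 0 (mod 11).
    Reduce coefficients mod 11: 6·t ≡ 0 (mod 11).
    The inverse of 6 mod 11 is 2 (since 6·2 = 12 = 1·11 + 1), so t ≡ 2·0 = 0 ≡ 0 (mod 11).
    Then x = 1 + 17·0 = 1, valid modulo lcm(17, 11) = 187: x ≡ 1 (mod 187).
  Combine with x ≡ 12 (mod 19); new modulus lcm = 3553.
    Write x = 1 + 187·t and substitute into x ≡ 12 (mod 19): 187·t ≡ 12 − 1 = 11 (mod 19).
    Reduce coefficients mod 19: 16·t ≡ 11 (mod 19).
    The inverse of 16 mod 19 is 6 (since 16·6 = 96 = 5·19 + 1), so t ≡ 6·11 = 66 ≡ 9 (mod 19).
    Then x = 1 + 187·9 = 1684, valid modulo lcm(187, 19) = 3553: x ≡ 1684 (mod 3553).
  Combine with x ≡ 2 (mod 16); new modulus lcm = 56848.
    Write x = 1684 + 3553·t and substitute into x ≡ 2 (mod 16): 3553·t ≡ 2 − 1684 = -1682 (mod 16).
    Reduce coefficients mod 16: 1·t ≡ 14 (mod 16).
    So t ≡ 14 (mod 16).
    Then x = 1684 + 3553·14 = 51426, valid modulo lcm(3553, 16) = 56848: x ≡ 51426 (mod 56848).
Verify against each original: 51426 mod 17 = 1, 51426 mod 11 = 1, 51426 mod 19 = 12, 51426 mod 16 = 2.

x ≡ 51426 (mod 56848).


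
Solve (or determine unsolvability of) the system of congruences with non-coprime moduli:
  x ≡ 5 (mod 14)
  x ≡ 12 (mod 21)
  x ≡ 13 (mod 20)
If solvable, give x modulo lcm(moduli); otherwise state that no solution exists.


Moduli 14, 21, 20 are not pairwise coprime, so CRT works modulo lcm(m_i) when all pairwise compatibility conditions hold.
Pairwise compatibility: gcd(m_i, m_j) must divide a_i - a_j for every pair.
Merge one congruence at a time:
  Start: x ≡ 5 (mod 14).
  Combine with x ≡ 12 (mod 21): gcd(14, 21) = 7; 12 - 5 = 7, which IS divisible by 7, so compatible.
    Write x = 5 + 14·t and substitute into x ≡ 12 (mod 21): 14·t ≡ 12 − 5 = 7 (mod 21).
    Divide the congruence (and modulus) by g = 7: 2·t ≡ 1 (mod 3).
    The inverse of 2 mod 3 is 2 (since 2·2 = 4 = 1·3 + 1), so t ≡ 2·1 = 2 ≡ 2 (mod 3).
    Then x = 5 + 14·2 = 33, valid modulo lcm(14, 21) = 42: x ≡ 33 (mod 42).
  Combine with x ≡ 13 (mod 20): gcd(42, 20) = 2; 13 - 33 = -20, which IS divisible by 2, so compatible.
    Write x = 33 + 42·t and substitute into x ≡ 13 (mod 20): 42·t ≡ 13 − 33 = -20 (mod 20).
    Divide the congruence (and modulus) by g = 2: 21·t ≡ -10 (mod 10).
    Reduce coefficients mod 10: 1·t ≡ 0 (mod 10).
    So t ≡ 0 (mod 10).
    Then x = 33 + 42·0 = 33, valid modulo lcm(42, 20) = 420: x ≡ 33 (mod 420).
Verify: 33 mod 14 = 5, 33 mod 21 = 12, 33 mod 20 = 13.

x ≡ 33 (mod 420).


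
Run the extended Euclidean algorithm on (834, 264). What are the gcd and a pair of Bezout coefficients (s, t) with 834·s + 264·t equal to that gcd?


Euclidean algorithm on (834, 264) — divide until remainder is 0:
  834 = 3 · 264 + 42
  264 = 6 · 42 + 12
  42 = 3 · 12 + 6
  12 = 2 · 6 + 0
gcd(834, 264) = 6.
Track Bezout coefficients alongside the remainders: start with r₀ = 834 = a·1 + b·0 (s = 1, t = 0) and r₁ = 264 = a·0 + b·1 (s = 0, t = 1); each new remainder r_{k+1} = r_{k-1} − q_k·r_k inherits s_{k+1} = s_{k-1} − q_k·s_k, t_{k+1} = t_{k-1} − q_k·t_k, so r_k = a·s_k + b·t_k at every step:
  q = 3: r = 42, s = 1 − 3·0 = 1, t = 0 − 3·1 = -3  (check: 834·1 + 264·(-3) = 42)
  q = 6: r = 12, s = 0 − 6·1 = -6, t = 1 − 6·(-3) = 19  (check: 834·(-6) + 264·19 = 12)
  q = 3: r = 6, s = 1 − 3·(-6) = 19, t = -3 − 3·19 = -60  (check: 834·19 + 264·(-60) = 6)
The row with r = 6 (the gcd) gives the Bezout coefficients s = 19, t = -60.
Result: 834 · (19) + 264 · (-60) = 6.

gcd(834, 264) = 6; s = 19, t = -60 (check: 834·19 + 264·(-60) = 6).


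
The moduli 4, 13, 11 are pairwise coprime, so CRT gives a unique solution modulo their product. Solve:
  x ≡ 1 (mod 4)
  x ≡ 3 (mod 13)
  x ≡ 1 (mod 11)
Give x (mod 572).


Moduli 4, 13, 11 are pairwise coprime; by CRT there is a unique solution modulo M = 4 · 13 · 11 = 572.
Solve pairwise, accumulating the modulus:
  Start with x ≡ 1 (mod 4).
  Combine with x ≡ 3 (mod 13): since gcd(4, 13) = 1, we get a unique residue mod 52.
    Write x = 1 + 4·t and substitute into x ≡ 3 (mod 13): 4·t ≡ 3 − 1 = 2 (mod 13).
    The inverse of 4 mod 13 is 10 (since 4·10 = 40 = 3·13 + 1), so t ≡ 10·2 = 20 ≡ 7 (mod 13).
    Then x = 1 + 4·7 = 29, valid modulo lcm(4, 13) = 52: x ≡ 29 (mod 52).
  Combine with x ≡ 1 (mod 11): since gcd(52, 11) = 1, we get a unique residue mod 572.
    Write x = 29 + 52·t and substitute into x ≡ 1 (mod 11): 52·t ≡ 1 − 29 = -28 (mod 11).
    Reduce coefficients mod 11: 8·t ≡ 5 (mod 11).
    The inverse of 8 mod 11 is 7 (since 8·7 = 56 = 5·11 + 1), so t ≡ 7·5 = 35 ≡ 2 (mod 11).
    Then x = 29 + 52·2 = 133, valid modulo lcm(52, 11) = 572: x ≡ 133 (mod 572).
Verify: 133 mod 4 = 1 ✓, 133 mod 13 = 3 ✓, 133 mod 11 = 1 ✓.

x ≡ 133 (mod 572).


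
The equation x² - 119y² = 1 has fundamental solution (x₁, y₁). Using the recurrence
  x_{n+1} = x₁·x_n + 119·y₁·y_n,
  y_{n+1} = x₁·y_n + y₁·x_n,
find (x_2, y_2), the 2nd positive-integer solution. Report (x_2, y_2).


Step 1: Find the fundamental solution (x₁, y₁) of x² - 119y² = 1.
  Expand √119 as a continued fraction. a₀ = ⌊√119⌋ = 10; iterate m_{k+1} = d_k·a_k − m_k, d_{k+1} = (119 − m_{k+1}²)/d_k, a_{k+1} = ⌊(a₀ + m_{k+1})/d_{k+1}⌋ (starting m₀ = 0, d₀ = 1), with convergents p_k = a_k·p_{k-1} + p_{k-2}, q_k = a_k·q_{k-1} + q_{k-2} (p₋₁ = 1, q₋₁ = 0):
  k = 0: a₀ = 10; p₀/q₀ = 10/1; p₀² − 119·q₀² = 100 − 119 = -19.
  k = 1: m = 10, d = 19, a = ⌊(10 + 10)/19⌋ = 1; p/q = (1·10 + 1)/(1·1 + 0) = 11/1; p² − 119·q² = 121 − 119 = 2.
  k = 2: m = 9, d = 2, a = ⌊(10 + 9)/2⌋ = 9; p/q = (9·11 + 10)/(9·1 + 1) = 109/10; p² − 119·q² = 11881 − 11900 = -19.
  k = 3: m = 9, d = 19, a = ⌊(10 + 9)/19⌋ = 1; p/q = (1·109 + 11)/(1·10 + 1) = 120/11; p² − 119·q² = 14400 − 14399 = 1.
  The first convergent with p² − 119·q² = 1 gives the fundamental solution (x₁, y₁) = (120, 11).
Step 2: Apply the recurrence (x_{n+1}, y_{n+1}) = (x₁x_n + 119y₁y_n, x₁y_n + y₁x_n) repeatedly.
  From (x_1, y_1) = (120, 11): x_2 = 120·120 + 119·11·11 = 28799; y_2 = 120·11 + 11·120 = 2640.
Step 3: Verify x_2² - 119·y_2² = 829382401 - 829382400 = 1 (should be 1). ✓

(x_1, y_1) = (120, 11); (x_2, y_2) = (28799, 2640).


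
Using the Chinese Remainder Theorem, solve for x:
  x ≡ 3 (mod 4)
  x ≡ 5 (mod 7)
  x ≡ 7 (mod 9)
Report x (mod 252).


Moduli 4, 7, 9 are pairwise coprime; by CRT there is a unique solution modulo M = 4 · 7 · 9 = 252.
Solve pairwise, accumulating the modulus:
  Start with x ≡ 3 (mod 4).
  Combine with x ≡ 5 (mod 7): since gcd(4, 7) = 1, we get a unique residue mod 28.
    Write x = 3 + 4·t and substitute into x ≡ 5 (mod 7): 4·t ≡ 5 − 3 = 2 (mod 7).
    The inverse of 4 mod 7 is 2 (since 4·2 = 8 = 1·7 + 1), so t ≡ 2·2 = 4 ≡ 4 (mod 7).
    Then x = 3 + 4·4 = 19, valid modulo lcm(4, 7) = 28: x ≡ 19 (mod 28).
  Combine with x ≡ 7 (mod 9): since gcd(28, 9) = 1, we get a unique residue mod 252.
    Write x = 19 + 28·t and substitute into x ≡ 7 (mod 9): 28·t ≡ 7 − 19 = -12 (mod 9).
    Reduce coefficients mod 9: 1·t ≡ 6 (mod 9).
    So t ≡ 6 (mod 9).
    Then x = 19 + 28·6 = 187, valid modulo lcm(28, 9) = 252: x ≡ 187 (mod 252).
Verify: 187 mod 4 = 3 ✓, 187 mod 7 = 5 ✓, 187 mod 9 = 7 ✓.

x ≡ 187 (mod 252).


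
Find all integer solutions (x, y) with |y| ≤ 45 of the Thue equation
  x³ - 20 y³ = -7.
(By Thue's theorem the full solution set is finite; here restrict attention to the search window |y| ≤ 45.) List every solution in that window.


The equation is x³ - 20y³ = -7. For fixed y, x³ = 20·y³ − 7, so a solution requires the RHS to be a perfect cube.
Strategy: iterate y from -45 to 45, compute RHS = 20·y³ − 7, and check whether it is a (positive or negative) perfect cube.
Check small values of y:
  y = 0: RHS = -7 is not a perfect cube.
  y = 1: RHS = 13 is not a perfect cube.
  y = -1: RHS = -27 = (-3)³ ⇒ x = -3 works.
  y = 2: RHS = 153 is not a perfect cube.
  y = -2: RHS = -167 is not a perfect cube.
  y = 3: RHS = 533 is not a perfect cube.
  y = -3: RHS = -547 is not a perfect cube.
Continuing the search up to |y| = 45 finds no further solutions beyond those listed.
Collected solutions: (-3, -1).

Solutions (with |y| ≤ 45): (-3, -1).


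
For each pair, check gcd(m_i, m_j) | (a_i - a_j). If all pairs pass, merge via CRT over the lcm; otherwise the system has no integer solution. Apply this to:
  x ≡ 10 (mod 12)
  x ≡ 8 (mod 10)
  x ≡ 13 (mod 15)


Moduli 12, 10, 15 are not pairwise coprime, so CRT works modulo lcm(m_i) when all pairwise compatibility conditions hold.
Pairwise compatibility: gcd(m_i, m_j) must divide a_i - a_j for every pair.
Merge one congruence at a time:
  Start: x ≡ 10 (mod 12).
  Combine with x ≡ 8 (mod 10): gcd(12, 10) = 2; 8 - 10 = -2, which IS divisible by 2, so compatible.
    Write x = 10 + 12·t and substitute into x ≡ 8 (mod 10): 12·t ≡ 8 − 10 = -2 (mod 10).
    Divide the congruence (and modulus) by g = 2: 6·t ≡ -1 (mod 5).
    Reduce coefficients mod 5: 1·t ≡ 4 (mod 5).
    So t ≡ 4 (mod 5).
    Then x = 10 + 12·4 = 58, valid modulo lcm(12, 10) = 60: x ≡ 58 (mod 60).
  Combine with x ≡ 13 (mod 15): gcd(60, 15) = 15; 13 - 58 = -45, which IS divisible by 15, so compatible.
    Write x = 58 + 60·t and substitute into x ≡ 13 (mod 15): 60·t ≡ 13 − 58 = -45 (mod 15).
    Divide the congruence (and modulus) by g = 15: 4·t ≡ -3 (mod 1).
    Modulo 1 every t works; take t = 0.
    Then x = 58 + 60·0 = 58, valid modulo lcm(60, 15) = 60: x ≡ 58 (mod 60).
Verify: 58 mod 12 = 10, 58 mod 10 = 8, 58 mod 15 = 13.

x ≡ 58 (mod 60).


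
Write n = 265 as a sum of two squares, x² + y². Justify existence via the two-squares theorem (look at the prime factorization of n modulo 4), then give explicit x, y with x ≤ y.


Step 1: Factor n = 265 = 5 · 53.
Step 2: Check the mod-4 condition on each prime factor: 5 ≡ 1 (mod 4), exponent 1; 53 ≡ 1 (mod 4), exponent 1.
All primes ≡ 3 (mod 4) appear to even exponent (or don't appear), so by the two-squares theorem n IS expressible as a sum of two squares.
Step 3: Build a representation. Here n = 5 · 53 is a product of primes ≡ 1 (mod 4). Each prime p ≡ 1 (mod 4) is itself a sum of two squares; find a² by testing p − a² for a perfect square:
  5: 5 − 1² = 4 = 2² ⇒ 5 = 1² + 2².
  53: 53 − 1² = 52, 53 − 2² = 49 = 7² ⇒ 53 = 2² + 7².
  Combine using the Brahmagupta–Fibonacci identity (a² + b²)(c² + d²) = (ac − bd)² + (ad + bc)² = (ac + bd)² + (ad − bc)²:
  5 · 53 = 265: from (1² + 2²)(2² + 7²), take (1·2 − 2·7, 1·7 + 2·2) = (2 − 14, 7 + 4) = (-12, 11); dropping signs (only squares matter) gives (12, 11); check 12² + 11² = 144 + 121 = 265 ✓.
Step 4: Order so x ≤ y and verify: 11² + 12² = 121 + 144 = 265 = n. ✓

n = 265 = 11² + 12² (one valid representation with x ≤ y).


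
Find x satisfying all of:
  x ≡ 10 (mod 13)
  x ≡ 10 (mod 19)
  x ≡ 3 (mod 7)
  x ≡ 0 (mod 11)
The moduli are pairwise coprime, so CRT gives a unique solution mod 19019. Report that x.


Product of moduli M = 13 · 19 · 7 · 11 = 19019.
Merge one congruence at a time:
  Start: x ≡ 10 (mod 13).
  Combine with x ≡ 10 (mod 19); new modulus lcm = 247.
    Write x = 10 + 13·t and substitute into x ≡ 10 (mod 19): 13·t ≡ 10 − 10 = 0 (mod 19).
    The inverse of 13 mod 19 is 3 (since 13·3 = 39 = 2·19 + 1), so t ≡ 3·0 = 0 ≡ 0 (mod 19).
    Then x = 10 + 13·0 = 10, valid modulo lcm(13, 19) = 247: x ≡ 10 (mod 247).
  Combine with x ≡ 3 (mod 7); new modulus lcm = 1729.
    Write x = 10 + 247·t and substitute into x ≡ 3 (mod 7): 247·t ≡ 3 − 10 = -7 (mod 7).
    Reduce coefficients mod 7: 2·t ≡ 0 (mod 7).
    The inverse of 2 mod 7 is 4 (since 2·4 = 8 = 1·7 + 1), so t ≡ 4·0 = 0 ≡ 0 (mod 7).
    Then x = 10 + 247·0 = 10, valid modulo lcm(247, 7) = 1729: x ≡ 10 (mod 1729).
  Combine with x ≡ 0 (mod 11); new modulus lcm = 19019.
    Write x = 10 + 1729·t and substitute into x ≡ 0 (mod 11): 1729·t ≡ 0 − 10 = -10 (mod 11).
    Reduce coefficients mod 11: 2·t ≡ 1 (mod 11).
    The inverse of 2 mod 11 is 6 (since 2·6 = 12 = 1·11 + 1), so t ≡ 6·1 = 6 ≡ 6 (mod 11).
    Then x = 10 + 1729·6 = 10384, valid modulo lcm(1729, 11) = 19019: x ≡ 10384 (mod 19019).
Verify against each original: 10384 mod 13 = 10, 10384 mod 19 = 10, 10384 mod 7 = 3, 10384 mod 11 = 0.

x ≡ 10384 (mod 19019).


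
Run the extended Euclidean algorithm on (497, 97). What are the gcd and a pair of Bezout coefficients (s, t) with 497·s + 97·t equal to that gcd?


Euclidean algorithm on (497, 97) — divide until remainder is 0:
  497 = 5 · 97 + 12
  97 = 8 · 12 + 1
  12 = 12 · 1 + 0
gcd(497, 97) = 1.
Track Bezout coefficients alongside the remainders: start with r₀ = 497 = a·1 + b·0 (s = 1, t = 0) and r₁ = 97 = a·0 + b·1 (s = 0, t = 1); each new remainder r_{k+1} = r_{k-1} − q_k·r_k inherits s_{k+1} = s_{k-1} − q_k·s_k, t_{k+1} = t_{k-1} − q_k·t_k, so r_k = a·s_k + b·t_k at every step:
  q = 5: r = 12, s = 1 − 5·0 = 1, t = 0 − 5·1 = -5  (check: 497·1 + 97·(-5) = 12)
  q = 8: r = 1, s = 0 − 8·1 = -8, t = 1 − 8·(-5) = 41  (check: 497·(-8) + 97·41 = 1)
The row with r = 1 (the gcd) gives the Bezout coefficients s = -8, t = 41.
Result: 497 · (-8) + 97 · (41) = 1.

gcd(497, 97) = 1; s = -8, t = 41 (check: 497·(-8) + 97·41 = 1).


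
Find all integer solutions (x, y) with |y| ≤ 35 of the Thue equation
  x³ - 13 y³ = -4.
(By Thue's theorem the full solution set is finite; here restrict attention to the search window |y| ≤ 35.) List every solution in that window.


The equation is x³ - 13y³ = -4. For fixed y, x³ = 13·y³ − 4, so a solution requires the RHS to be a perfect cube.
Strategy: iterate y from -35 to 35, compute RHS = 13·y³ − 4, and check whether it is a (positive or negative) perfect cube.
Check small values of y:
  y = 0: RHS = -4 is not a perfect cube.
  y = 1: RHS = 9 is not a perfect cube.
  y = -1: RHS = -17 is not a perfect cube.
  y = 2: RHS = 100 is not a perfect cube.
  y = -2: RHS = -108 is not a perfect cube.
  y = 3: RHS = 347 is not a perfect cube.
  y = -3: RHS = -355 is not a perfect cube.
Continuing the search up to |y| = 35 finds no solutions either.
No (x, y) in the scanned range satisfies the equation.

No integer solutions with |y| ≤ 35.


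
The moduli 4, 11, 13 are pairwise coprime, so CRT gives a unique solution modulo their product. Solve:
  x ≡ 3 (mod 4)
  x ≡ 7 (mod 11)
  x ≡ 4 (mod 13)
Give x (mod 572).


Moduli 4, 11, 13 are pairwise coprime; by CRT there is a unique solution modulo M = 4 · 11 · 13 = 572.
Solve pairwise, accumulating the modulus:
  Start with x ≡ 3 (mod 4).
  Combine with x ≡ 7 (mod 11): since gcd(4, 11) = 1, we get a unique residue mod 44.
    Write x = 3 + 4·t and substitute into x ≡ 7 (mod 11): 4·t ≡ 7 − 3 = 4 (mod 11).
    The inverse of 4 mod 11 is 3 (since 4·3 = 12 = 1·11 + 1), so t ≡ 3·4 = 12 ≡ 1 (mod 11).
    Then x = 3 + 4·1 = 7, valid modulo lcm(4, 11) = 44: x ≡ 7 (mod 44).
  Combine with x ≡ 4 (mod 13): since gcd(44, 13) = 1, we get a unique residue mod 572.
    Write x = 7 + 44·t and substitute into x ≡ 4 (mod 13): 44·t ≡ 4 − 7 = -3 (mod 13).
    Reduce coefficients mod 13: 5·t ≡ 10 (mod 13).
    The inverse of 5 mod 13 is 8 (since 5·8 = 40 = 3·13 + 1), so t ≡ 8·10 = 80 ≡ 2 (mod 13).
    Then x = 7 + 44·2 = 95, valid modulo lcm(44, 13) = 572: x ≡ 95 (mod 572).
Verify: 95 mod 4 = 3 ✓, 95 mod 11 = 7 ✓, 95 mod 13 = 4 ✓.

x ≡ 95 (mod 572).


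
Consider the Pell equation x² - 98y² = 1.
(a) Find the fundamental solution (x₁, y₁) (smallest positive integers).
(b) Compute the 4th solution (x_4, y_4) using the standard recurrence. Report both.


Step 1: Find the fundamental solution (x₁, y₁) of x² - 98y² = 1.
  Expand √98 as a continued fraction. a₀ = ⌊√98⌋ = 9; iterate m_{k+1} = d_k·a_k − m_k, d_{k+1} = (98 − m_{k+1}²)/d_k, a_{k+1} = ⌊(a₀ + m_{k+1})/d_{k+1}⌋ (starting m₀ = 0, d₀ = 1), with convergents p_k = a_k·p_{k-1} + p_{k-2}, q_k = a_k·q_{k-1} + q_{k-2} (p₋₁ = 1, q₋₁ = 0):
  k = 0: a₀ = 9; p₀/q₀ = 9/1; p₀² − 98·q₀² = 81 − 98 = -17.
  k = 1: m = 9, d = 17, a = ⌊(9 + 9)/17⌋ = 1; p/q = (1·9 + 1)/(1·1 + 0) = 10/1; p² − 98·q² = 100 − 98 = 2.
  k = 2: m = 8, d = 2, a = ⌊(9 + 8)/2⌋ = 8; p/q = (8·10 + 9)/(8·1 + 1) = 89/9; p² − 98·q² = 7921 − 7938 = -17.
  k = 3: m = 8, d = 17, a = ⌊(9 + 8)/17⌋ = 1; p/q = (1·89 + 10)/(1·9 + 1) = 99/10; p² − 98·q² = 9801 − 9800 = 1.
  The first convergent with p² − 98·q² = 1 gives the fundamental solution (x₁, y₁) = (99, 10).
Step 2: Apply the recurrence (x_{n+1}, y_{n+1}) = (x₁x_n + 98y₁y_n, x₁y_n + y₁x_n) repeatedly.
  From (x_1, y_1) = (99, 10): x_2 = 99·99 + 98·10·10 = 19601; y_2 = 99·10 + 10·99 = 1980.
  From (x_2, y_2) = (19601, 1980): x_3 = 99·19601 + 98·10·1980 = 3880899; y_3 = 99·1980 + 10·19601 = 392030.
  From (x_3, y_3) = (3880899, 392030): x_4 = 99·3880899 + 98·10·392030 = 768398401; y_4 = 99·392030 + 10·3880899 = 77619960.
Step 3: Verify x_4² - 98·y_4² = 590436102659356801 - 590436102659356800 = 1 (should be 1). ✓

(x_1, y_1) = (99, 10); (x_4, y_4) = (768398401, 77619960).


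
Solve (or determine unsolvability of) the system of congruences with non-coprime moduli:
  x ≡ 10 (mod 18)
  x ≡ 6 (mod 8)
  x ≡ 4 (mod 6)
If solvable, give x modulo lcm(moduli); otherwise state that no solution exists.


Moduli 18, 8, 6 are not pairwise coprime, so CRT works modulo lcm(m_i) when all pairwise compatibility conditions hold.
Pairwise compatibility: gcd(m_i, m_j) must divide a_i - a_j for every pair.
Merge one congruence at a time:
  Start: x ≡ 10 (mod 18).
  Combine with x ≡ 6 (mod 8): gcd(18, 8) = 2; 6 - 10 = -4, which IS divisible by 2, so compatible.
    Write x = 10 + 18·t and substitute into x ≡ 6 (mod 8): 18·t ≡ 6 − 10 = -4 (mod 8).
    Divide the congruence (and modulus) by g = 2: 9·t ≡ -2 (mod 4).
    Reduce coefficients mod 4: 1·t ≡ 2 (mod 4).
    So t ≡ 2 (mod 4).
    Then x = 10 + 18·2 = 46, valid modulo lcm(18, 8) = 72: x ≡ 46 (mod 72).
  Combine with x ≡ 4 (mod 6): gcd(72, 6) = 6; 4 - 46 = -42, which IS divisible by 6, so compatible.
    Write x = 46 + 72·t and substitute into x ≡ 4 (mod 6): 72·t ≡ 4 − 46 = -42 (mod 6).
    Divide the congruence (and modulus) by g = 6: 12·t ≡ -7 (mod 1).
    Modulo 1 every t works; take t = 0.
    Then x = 46 + 72·0 = 46, valid modulo lcm(72, 6) = 72: x ≡ 46 (mod 72).
Verify: 46 mod 18 = 10, 46 mod 8 = 6, 46 mod 6 = 4.

x ≡ 46 (mod 72).


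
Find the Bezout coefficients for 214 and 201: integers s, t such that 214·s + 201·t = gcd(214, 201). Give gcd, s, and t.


Euclidean algorithm on (214, 201) — divide until remainder is 0:
  214 = 1 · 201 + 13
  201 = 15 · 13 + 6
  13 = 2 · 6 + 1
  6 = 6 · 1 + 0
gcd(214, 201) = 1.
Track Bezout coefficients alongside the remainders: start with r₀ = 214 = a·1 + b·0 (s = 1, t = 0) and r₁ = 201 = a·0 + b·1 (s = 0, t = 1); each new remainder r_{k+1} = r_{k-1} − q_k·r_k inherits s_{k+1} = s_{k-1} − q_k·s_k, t_{k+1} = t_{k-1} − q_k·t_k, so r_k = a·s_k + b·t_k at every step:
  q = 1: r = 13, s = 1 − 1·0 = 1, t = 0 − 1·1 = -1  (check: 214·1 + 201·(-1) = 13)
  q = 15: r = 6, s = 0 − 15·1 = -15, t = 1 − 15·(-1) = 16  (check: 214·(-15) + 201·16 = 6)
  q = 2: r = 1, s = 1 − 2·(-15) = 31, t = -1 − 2·16 = -33  (check: 214·31 + 201·(-33) = 1)
The row with r = 1 (the gcd) gives the Bezout coefficients s = 31, t = -33.
Result: 214 · (31) + 201 · (-33) = 1.

gcd(214, 201) = 1; s = 31, t = -33 (check: 214·31 + 201·(-33) = 1).


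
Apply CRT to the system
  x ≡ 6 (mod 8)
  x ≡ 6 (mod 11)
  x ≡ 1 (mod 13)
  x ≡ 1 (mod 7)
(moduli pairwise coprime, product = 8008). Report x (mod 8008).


Product of moduli M = 8 · 11 · 13 · 7 = 8008.
Merge one congruence at a time:
  Start: x ≡ 6 (mod 8).
  Combine with x ≡ 6 (mod 11); new modulus lcm = 88.
    Write x = 6 + 8·t and substitute into x ≡ 6 (mod 11): 8·t ≡ 6 − 6 = 0 (mod 11).
    The inverse of 8 mod 11 is 7 (since 8·7 = 56 = 5·11 + 1), so t ≡ 7·0 = 0 ≡ 0 (mod 11).
    Then x = 6 + 8·0 = 6, valid modulo lcm(8, 11) = 88: x ≡ 6 (mod 88).
  Combine with x ≡ 1 (mod 13); new modulus lcm = 1144.
    Write x = 6 + 88·t and substitute into x ≡ 1 (mod 13): 88·t ≡ 1 − 6 = -5 (mod 13).
    Reduce coefficients mod 13: 10·t ≡ 8 (mod 13).
    The inverse of 10 mod 13 is 4 (since 10·4 = 40 = 3·13 + 1), so t ≡ 4·8 = 32 ≡ 6 (mod 13).
    Then x = 6 + 88·6 = 534, valid modulo lcm(88, 13) = 1144: x ≡ 534 (mod 1144).
  Combine with x ≡ 1 (mod 7); new modulus lcm = 8008.
    Write x = 534 + 1144·t and substitute into x ≡ 1 (mod 7): 1144·t ≡ 1 − 534 = -533 (mod 7).
    Reduce coefficients mod 7: 3·t ≡ 6 (mod 7).
    The inverse of 3 mod 7 is 5 (since 3·5 = 15 = 2·7 + 1), so t ≡ 5·6 = 30 ≡ 2 (mod 7).
    Then x = 534 + 1144·2 = 2822, valid modulo lcm(1144, 7) = 8008: x ≡ 2822 (mod 8008).
Verify against each original: 2822 mod 8 = 6, 2822 mod 11 = 6, 2822 mod 13 = 1, 2822 mod 7 = 1.

x ≡ 2822 (mod 8008).


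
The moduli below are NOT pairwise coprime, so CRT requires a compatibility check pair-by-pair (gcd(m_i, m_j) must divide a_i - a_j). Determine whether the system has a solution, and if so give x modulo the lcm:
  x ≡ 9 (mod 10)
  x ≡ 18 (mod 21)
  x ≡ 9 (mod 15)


Moduli 10, 21, 15 are not pairwise coprime, so CRT works modulo lcm(m_i) when all pairwise compatibility conditions hold.
Pairwise compatibility: gcd(m_i, m_j) must divide a_i - a_j for every pair.
Merge one congruence at a time:
  Start: x ≡ 9 (mod 10).
  Combine with x ≡ 18 (mod 21): gcd(10, 21) = 1; 18 - 9 = 9, which IS divisible by 1, so compatible.
    Write x = 9 + 10·t and substitute into x ≡ 18 (mod 21): 10·t ≡ 18 − 9 = 9 (mod 21).
    The inverse of 10 mod 21 is 19 (since 10·19 = 190 = 9·21 + 1), so t ≡ 19·9 = 171 ≡ 3 (mod 21).
    Then x = 9 + 10·3 = 39, valid modulo lcm(10, 21) = 210: x ≡ 39 (mod 210).
  Combine with x ≡ 9 (mod 15): gcd(210, 15) = 15; 9 - 39 = -30, which IS divisible by 15, so compatible.
    Write x = 39 + 210·t and substitute into x ≡ 9 (mod 15): 210·t ≡ 9 − 39 = -30 (mod 15).
    Divide the congruence (and modulus) by g = 15: 14·t ≡ -2 (mod 1).
    Modulo 1 every t works; take t = 0.
    Then x = 39 + 210·0 = 39, valid modulo lcm(210, 15) = 210: x ≡ 39 (mod 210).
Verify: 39 mod 10 = 9, 39 mod 21 = 18, 39 mod 15 = 9.

x ≡ 39 (mod 210).


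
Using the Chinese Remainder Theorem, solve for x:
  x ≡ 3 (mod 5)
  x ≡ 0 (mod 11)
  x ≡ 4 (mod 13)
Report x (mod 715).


Moduli 5, 11, 13 are pairwise coprime; by CRT there is a unique solution modulo M = 5 · 11 · 13 = 715.
Solve pairwise, accumulating the modulus:
  Start with x ≡ 3 (mod 5).
  Combine with x ≡ 0 (mod 11): since gcd(5, 11) = 1, we get a unique residue mod 55.
    Write x = 3 + 5·t and substitute into x ≡ 0 (mod 11): 5·t ≡ 0 − 3 = -3 (mod 11).
    Reduce coefficients mod 11: 5·t ≡ 8 (mod 11).
    The inverse of 5 mod 11 is 9 (since 5·9 = 45 = 4·11 + 1), so t ≡ 9·8 = 72 ≡ 6 (mod 11).
    Then x = 3 + 5·6 = 33, valid modulo lcm(5, 11) = 55: x ≡ 33 (mod 55).
  Combine with x ≡ 4 (mod 13): since gcd(55, 13) = 1, we get a unique residue mod 715.
    Write x = 33 + 55·t and substitute into x ≡ 4 (mod 13): 55·t ≡ 4 − 33 = -29 (mod 13).
    Reduce coefficients mod 13: 3·t ≡ 10 (mod 13).
    The inverse of 3 mod 13 is 9 (since 3·9 = 27 = 2·13 + 1), so t ≡ 9·10 = 90 ≡ 12 (mod 13).
    Then x = 33 + 55·12 = 693, valid modulo lcm(55, 13) = 715: x ≡ 693 (mod 715).
Verify: 693 mod 5 = 3 ✓, 693 mod 11 = 0 ✓, 693 mod 13 = 4 ✓.

x ≡ 693 (mod 715).


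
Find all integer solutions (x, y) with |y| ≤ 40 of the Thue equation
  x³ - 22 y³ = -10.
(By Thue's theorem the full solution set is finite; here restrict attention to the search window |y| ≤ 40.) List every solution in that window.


The equation is x³ - 22y³ = -10. For fixed y, x³ = 22·y³ − 10, so a solution requires the RHS to be a perfect cube.
Strategy: iterate y from -40 to 40, compute RHS = 22·y³ − 10, and check whether it is a (positive or negative) perfect cube.
Check small values of y:
  y = 0: RHS = -10 is not a perfect cube.
  y = 1: RHS = 12 is not a perfect cube.
  y = -1: RHS = -32 is not a perfect cube.
  y = 2: RHS = 166 is not a perfect cube.
  y = -2: RHS = -186 is not a perfect cube.
  y = 3: RHS = 584 is not a perfect cube.
  y = -3: RHS = -604 is not a perfect cube.
Continuing the search up to |y| = 40 finds no solutions either.
No (x, y) in the scanned range satisfies the equation.

No integer solutions with |y| ≤ 40.


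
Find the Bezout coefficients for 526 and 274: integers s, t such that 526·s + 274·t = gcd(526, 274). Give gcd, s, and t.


Euclidean algorithm on (526, 274) — divide until remainder is 0:
  526 = 1 · 274 + 252
  274 = 1 · 252 + 22
  252 = 11 · 22 + 10
  22 = 2 · 10 + 2
  10 = 5 · 2 + 0
gcd(526, 274) = 2.
Track Bezout coefficients alongside the remainders: start with r₀ = 526 = a·1 + b·0 (s = 1, t = 0) and r₁ = 274 = a·0 + b·1 (s = 0, t = 1); each new remainder r_{k+1} = r_{k-1} − q_k·r_k inherits s_{k+1} = s_{k-1} − q_k·s_k, t_{k+1} = t_{k-1} − q_k·t_k, so r_k = a·s_k + b·t_k at every step:
  q = 1: r = 252, s = 1 − 1·0 = 1, t = 0 − 1·1 = -1  (check: 526·1 + 274·(-1) = 252)
  q = 1: r = 22, s = 0 − 1·1 = -1, t = 1 − 1·(-1) = 2  (check: 526·(-1) + 274·2 = 22)
  q = 11: r = 10, s = 1 − 11·(-1) = 12, t = -1 − 11·2 = -23  (check: 526·12 + 274·(-23) = 10)
  q = 2: r = 2, s = -1 − 2·12 = -25, t = 2 − 2·(-23) = 48  (check: 526·(-25) + 274·48 = 2)
The row with r = 2 (the gcd) gives the Bezout coefficients s = -25, t = 48.
Result: 526 · (-25) + 274 · (48) = 2.

gcd(526, 274) = 2; s = -25, t = 48 (check: 526·(-25) + 274·48 = 2).


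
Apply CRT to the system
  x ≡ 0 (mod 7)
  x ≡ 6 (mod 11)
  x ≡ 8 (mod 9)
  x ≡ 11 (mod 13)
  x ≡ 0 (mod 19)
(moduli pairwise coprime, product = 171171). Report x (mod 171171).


Product of moduli M = 7 · 11 · 9 · 13 · 19 = 171171.
Merge one congruence at a time:
  Start: x ≡ 0 (mod 7).
  Combine with x ≡ 6 (mod 11); new modulus lcm = 77.
    Write x = 0 + 7·t and substitute into x ≡ 6 (mod 11): 7·t ≡ 6 − 0 = 6 (mod 11).
    The inverse of 7 mod 11 is 8 (since 7·8 = 56 = 5·11 + 1), so t ≡ 8·6 = 48 ≡ 4 (mod 11).
    Then x = 0 + 7·4 = 28, valid modulo lcm(7, 11) = 77: x ≡ 28 (mod 77).
  Combine with x ≡ 8 (mod 9); new modulus lcm = 693.
    Write x = 28 + 77·t and substitute into x ≡ 8 (mod 9): 77·t ≡ 8 − 28 = -20 (mod 9).
    Reduce coefficients mod 9: 5·t ≡ 7 (mod 9).
    The inverse of 5 mod 9 is 2 (since 5·2 = 10 = 1·9 + 1), so t ≡ 2·7 = 14 ≡ 5 (mod 9).
    Then x = 28 + 77·5 = 413, valid modulo lcm(77, 9) = 693: x ≡ 413 (mod 693).
  Combine with x ≡ 11 (mod 13); new modulus lcm = 9009.
    Write x = 413 + 693·t and substitute into x ≡ 11 (mod 13): 693·t ≡ 11 − 413 = -402 (mod 13).
    Reduce coefficients mod 13: 4·t ≡ 1 (mod 13).
    The inverse of 4 mod 13 is 10 (since 4·10 = 40 = 3·13 + 1), so t ≡ 10·1 = 10 ≡ 10 (mod 13).
    Then x = 413 + 693·10 = 7343, valid modulo lcm(693, 13) = 9009: x ≡ 7343 (mod 9009).
  Combine with x ≡ 0 (mod 19); new modulus lcm = 171171.
    Write x = 7343 + 9009·t and substitute into x ≡ 0 (mod 19): 9009·t ≡ 0 − 7343 = -7343 (mod 19).
    Reduce coefficients mod 19: 3·t ≡ 10 (mod 19).
    The inverse of 3 mod 19 is 13 (since 3·13 = 39 = 2·19 + 1), so t ≡ 13·10 = 130 ≡ 16 (mod 19).
    Then x = 7343 + 9009·16 = 151487, valid modulo lcm(9009, 19) = 171171: x ≡ 151487 (mod 171171).
Verify against each original: 151487 mod 7 = 0, 151487 mod 11 = 6, 151487 mod 9 = 8, 151487 mod 13 = 11, 151487 mod 19 = 0.

x ≡ 151487 (mod 171171).


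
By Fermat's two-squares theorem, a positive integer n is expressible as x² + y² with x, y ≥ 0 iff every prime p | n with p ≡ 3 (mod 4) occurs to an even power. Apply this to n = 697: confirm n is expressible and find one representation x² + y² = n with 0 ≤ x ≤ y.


Step 1: Factor n = 697 = 17 · 41.
Step 2: Check the mod-4 condition on each prime factor: 17 ≡ 1 (mod 4), exponent 1; 41 ≡ 1 (mod 4), exponent 1.
All primes ≡ 3 (mod 4) appear to even exponent (or don't appear), so by the two-squares theorem n IS expressible as a sum of two squares.
Step 3: Build a representation. Here n = 17 · 41 is a product of primes ≡ 1 (mod 4). Each prime p ≡ 1 (mod 4) is itself a sum of two squares; find a² by testing p − a² for a perfect square:
  17: 17 − 1² = 16 = 4² ⇒ 17 = 1² + 4².
  41: 41 − 1² = 40, 41 − 2² = 37, 41 − 3² = 32, 41 − 4² = 25 = 5² ⇒ 41 = 4² + 5².
  Combine using the Brahmagupta–Fibonacci identity (a² + b²)(c² + d²) = (ac − bd)² + (ad + bc)² = (ac + bd)² + (ad − bc)²:
  17 · 41 = 697: from (1² + 4²)(4² + 5²), take (1·4 − 4·5, 1·5 + 4·4) = (4 − 20, 5 + 16) = (-16, 21); dropping signs (only squares matter) gives (16, 21); check 16² + 21² = 256 + 441 = 697 ✓.
Step 4: Order so x ≤ y and verify: 16² + 21² = 256 + 441 = 697 = n. ✓

n = 697 = 16² + 21² (one valid representation with x ≤ y).


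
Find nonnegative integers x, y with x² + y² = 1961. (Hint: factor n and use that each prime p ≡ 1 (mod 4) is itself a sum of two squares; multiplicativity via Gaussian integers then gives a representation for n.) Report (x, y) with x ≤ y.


Step 1: Factor n = 1961 = 37 · 53.
Step 2: Check the mod-4 condition on each prime factor: 37 ≡ 1 (mod 4), exponent 1; 53 ≡ 1 (mod 4), exponent 1.
All primes ≡ 3 (mod 4) appear to even exponent (or don't appear), so by the two-squares theorem n IS expressible as a sum of two squares.
Step 3: Build a representation. Here n = 37 · 53 is a product of primes ≡ 1 (mod 4). Each prime p ≡ 1 (mod 4) is itself a sum of two squares; find a² by testing p − a² for a perfect square:
  37: 37 − 1² = 36 = 6² ⇒ 37 = 1² + 6².
  53: 53 − 1² = 52, 53 − 2² = 49 = 7² ⇒ 53 = 2² + 7².
  Combine using the Brahmagupta–Fibonacci identity (a² + b²)(c² + d²) = (ac − bd)² + (ad + bc)² = (ac + bd)² + (ad − bc)²:
  37 · 53 = 1961: from (1² + 6²)(2² + 7²), take (1·2 − 6·7, 1·7 + 6·2) = (2 − 42, 7 + 12) = (-40, 19); dropping signs (only squares matter) gives (40, 19); check 40² + 19² = 1600 + 361 = 1961 ✓.
Step 4: Order so x ≤ y and verify: 19² + 40² = 361 + 1600 = 1961 = n. ✓

n = 1961 = 19² + 40² (one valid representation with x ≤ y).


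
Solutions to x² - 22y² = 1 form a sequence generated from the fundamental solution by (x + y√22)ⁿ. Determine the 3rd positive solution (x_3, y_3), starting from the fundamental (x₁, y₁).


Step 1: Find the fundamental solution (x₁, y₁) of x² - 22y² = 1.
  Expand √22 as a continued fraction. a₀ = ⌊√22⌋ = 4; iterate m_{k+1} = d_k·a_k − m_k, d_{k+1} = (22 − m_{k+1}²)/d_k, a_{k+1} = ⌊(a₀ + m_{k+1})/d_{k+1}⌋ (starting m₀ = 0, d₀ = 1), with convergents p_k = a_k·p_{k-1} + p_{k-2}, q_k = a_k·q_{k-1} + q_{k-2} (p₋₁ = 1, q₋₁ = 0):
  k = 0: a₀ = 4; p₀/q₀ = 4/1; p₀² − 22·q₀² = 16 − 22 = -6.
  k = 1: m = 4, d = 6, a = ⌊(4 + 4)/6⌋ = 1; p/q = (1·4 + 1)/(1·1 + 0) = 5/1; p² − 22·q² = 25 − 22 = 3.
  k = 2: m = 2, d = 3, a = ⌊(4 + 2)/3⌋ = 2; p/q = (2·5 + 4)/(2·1 + 1) = 14/3; p² − 22·q² = 196 − 198 = -2.
  k = 3: m = 4, d = 2, a = ⌊(4 + 4)/2⌋ = 4; p/q = (4·14 + 5)/(4·3 + 1) = 61/13; p² − 22·q² = 3721 − 3718 = 3.
  k = 4: m = 4, d = 3, a = ⌊(4 + 4)/3⌋ = 2; p/q = (2·61 + 14)/(2·13 + 3) = 136/29; p² − 22·q² = 18496 − 18502 = -6.
  k = 5: m = 2, d = 6, a = ⌊(4 + 2)/6⌋ = 1; p/q = (1·136 + 61)/(1·29 + 13) = 197/42; p² − 22·q² = 38809 − 38808 = 1.
  The first convergent with p² − 22·q² = 1 gives the fundamental solution (x₁, y₁) = (197, 42).
Step 2: Apply the recurrence (x_{n+1}, y_{n+1}) = (x₁x_n + 22y₁y_n, x₁y_n + y₁x_n) repeatedly.
  From (x_1, y_1) = (197, 42): x_2 = 197·197 + 22·42·42 = 77617; y_2 = 197·42 + 42·197 = 16548.
  From (x_2, y_2) = (77617, 16548): x_3 = 197·77617 + 22·42·16548 = 30580901; y_3 = 197·16548 + 42·77617 = 6519870.
Step 3: Verify x_3² - 22·y_3² = 935191505971801 - 935191505971800 = 1 (should be 1). ✓

(x_1, y_1) = (197, 42); (x_3, y_3) = (30580901, 6519870).


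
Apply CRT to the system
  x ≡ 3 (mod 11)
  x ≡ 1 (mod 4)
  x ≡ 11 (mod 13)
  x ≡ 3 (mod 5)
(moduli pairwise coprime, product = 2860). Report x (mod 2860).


Product of moduli M = 11 · 4 · 13 · 5 = 2860.
Merge one congruence at a time:
  Start: x ≡ 3 (mod 11).
  Combine with x ≡ 1 (mod 4); new modulus lcm = 44.
    Write x = 3 + 11·t and substitute into x ≡ 1 (mod 4): 11·t ≡ 1 − 3 = -2 (mod 4).
    Reduce coefficients mod 4: 3·t ≡ 2 (mod 4).
    The inverse of 3 mod 4 is 3 (since 3·3 = 9 = 2·4 + 1), so t ≡ 3·2 = 6 ≡ 2 (mod 4).
    Then x = 3 + 11·2 = 25, valid modulo lcm(11, 4) = 44: x ≡ 25 (mod 44).
  Combine with x ≡ 11 (mod 13); new modulus lcm = 572.
    Write x = 25 + 44·t and substitute into x ≡ 11 (mod 13): 44·t ≡ 11 − 25 = -14 (mod 13).
    Reduce coefficients mod 13: 5·t ≡ 12 (mod 13).
    The inverse of 5 mod 13 is 8 (since 5·8 = 40 = 3·13 + 1), so t ≡ 8·12 = 96 ≡ 5 (mod 13).
    Then x = 25 + 44·5 = 245, valid modulo lcm(44, 13) = 572: x ≡ 245 (mod 572).
  Combine with x ≡ 3 (mod 5); new modulus lcm = 2860.
    Write x = 245 + 572·t and substitute into x ≡ 3 (mod 5): 572·t ≡ 3 − 245 = -242 (mod 5).
    Reduce coefficients mod 5: 2·t ≡ 3 (mod 5).
    The inverse of 2 mod 5 is 3 (since 2·3 = 6 = 1·5 + 1), so t ≡ 3·3 = 9 ≡ 4 (mod 5).
    Then x = 245 + 572·4 = 2533, valid modulo lcm(572, 5) = 2860: x ≡ 2533 (mod 2860).
Verify against each original: 2533 mod 11 = 3, 2533 mod 4 = 1, 2533 mod 13 = 11, 2533 mod 5 = 3.

x ≡ 2533 (mod 2860).


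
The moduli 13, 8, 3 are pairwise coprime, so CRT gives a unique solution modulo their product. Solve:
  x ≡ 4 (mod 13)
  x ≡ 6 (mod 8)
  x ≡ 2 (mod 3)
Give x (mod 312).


Moduli 13, 8, 3 are pairwise coprime; by CRT there is a unique solution modulo M = 13 · 8 · 3 = 312.
Solve pairwise, accumulating the modulus:
  Start with x ≡ 4 (mod 13).
  Combine with x ≡ 6 (mod 8): since gcd(13, 8) = 1, we get a unique residue mod 104.
    Write x = 4 + 13·t and substitute into x ≡ 6 (mod 8): 13·t ≡ 6 − 4 = 2 (mod 8).
    Reduce coefficients mod 8: 5·t ≡ 2 (mod 8).
    The inverse of 5 mod 8 is 5 (since 5·5 = 25 = 3·8 + 1), so t ≡ 5·2 = 10 ≡ 2 (mod 8).
    Then x = 4 + 13·2 = 30, valid modulo lcm(13, 8) = 104: x ≡ 30 (mod 104).
  Combine with x ≡ 2 (mod 3): since gcd(104, 3) = 1, we get a unique residue mod 312.
    Write x = 30 + 104·t and substitute into x ≡ 2 (mod 3): 104·t ≡ 2 − 30 = -28 (mod 3).
    Reduce coefficients mod 3: 2·t ≡ 2 (mod 3).
    The inverse of 2 mod 3 is 2 (since 2·2 = 4 = 1·3 + 1), so t ≡ 2·2 = 4 ≡ 1 (mod 3).
    Then x = 30 + 104·1 = 134, valid modulo lcm(104, 3) = 312: x ≡ 134 (mod 312).
Verify: 134 mod 13 = 4 ✓, 134 mod 8 = 6 ✓, 134 mod 3 = 2 ✓.

x ≡ 134 (mod 312).


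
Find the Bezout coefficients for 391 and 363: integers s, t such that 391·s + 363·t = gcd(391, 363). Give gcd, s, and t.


Euclidean algorithm on (391, 363) — divide until remainder is 0:
  391 = 1 · 363 + 28
  363 = 12 · 28 + 27
  28 = 1 · 27 + 1
  27 = 27 · 1 + 0
gcd(391, 363) = 1.
Track Bezout coefficients alongside the remainders: start with r₀ = 391 = a·1 + b·0 (s = 1, t = 0) and r₁ = 363 = a·0 + b·1 (s = 0, t = 1); each new remainder r_{k+1} = r_{k-1} − q_k·r_k inherits s_{k+1} = s_{k-1} − q_k·s_k, t_{k+1} = t_{k-1} − q_k·t_k, so r_k = a·s_k + b·t_k at every step:
  q = 1: r = 28, s = 1 − 1·0 = 1, t = 0 − 1·1 = -1  (check: 391·1 + 363·(-1) = 28)
  q = 12: r = 27, s = 0 − 12·1 = -12, t = 1 − 12·(-1) = 13  (check: 391·(-12) + 363·13 = 27)
  q = 1: r = 1, s = 1 − 1·(-12) = 13, t = -1 − 1·13 = -14  (check: 391·13 + 363·(-14) = 1)
The row with r = 1 (the gcd) gives the Bezout coefficients s = 13, t = -14.
Result: 391 · (13) + 363 · (-14) = 1.

gcd(391, 363) = 1; s = 13, t = -14 (check: 391·13 + 363·(-14) = 1).


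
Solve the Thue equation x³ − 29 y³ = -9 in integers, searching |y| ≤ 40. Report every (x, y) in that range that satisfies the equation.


The equation is x³ - 29y³ = -9. For fixed y, x³ = 29·y³ − 9, so a solution requires the RHS to be a perfect cube.
Strategy: iterate y from -40 to 40, compute RHS = 29·y³ − 9, and check whether it is a (positive or negative) perfect cube.
Check small values of y:
  y = 0: RHS = -9 is not a perfect cube.
  y = 1: RHS = 20 is not a perfect cube.
  y = -1: RHS = -38 is not a perfect cube.
  y = 2: RHS = 223 is not a perfect cube.
  y = -2: RHS = -241 is not a perfect cube.
  y = 3: RHS = 774 is not a perfect cube.
  y = -3: RHS = -792 is not a perfect cube.
Continuing the search up to |y| = 40 finds no solutions either.
No (x, y) in the scanned range satisfies the equation.

No integer solutions with |y| ≤ 40.


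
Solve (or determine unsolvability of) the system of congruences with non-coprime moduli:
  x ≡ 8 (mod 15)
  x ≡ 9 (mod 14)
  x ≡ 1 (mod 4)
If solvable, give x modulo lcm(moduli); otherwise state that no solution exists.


Moduli 15, 14, 4 are not pairwise coprime, so CRT works modulo lcm(m_i) when all pairwise compatibility conditions hold.
Pairwise compatibility: gcd(m_i, m_j) must divide a_i - a_j for every pair.
Merge one congruence at a time:
  Start: x ≡ 8 (mod 15).
  Combine with x ≡ 9 (mod 14): gcd(15, 14) = 1; 9 - 8 = 1, which IS divisible by 1, so compatible.
    Write x = 8 + 15·t and substitute into x ≡ 9 (mod 14): 15·t ≡ 9 − 8 = 1 (mod 14).
    Reduce coefficients mod 14: 1·t ≡ 1 (mod 14).
    So t ≡ 1 (mod 14).
    Then x = 8 + 15·1 = 23, valid modulo lcm(15, 14) = 210: x ≡ 23 (mod 210).
  Combine with x ≡ 1 (mod 4): gcd(210, 4) = 2; 1 - 23 = -22, which IS divisible by 2, so compatible.
    Write x = 23 + 210·t and substitute into x ≡ 1 (mod 4): 210·t ≡ 1 − 23 = -22 (mod 4).
    Divide the congruence (and modulus) by g = 2: 105·t ≡ -11 (mod 2).
    Reduce coefficients mod 2: 1·t ≡ 1 (mod 2).
    So t ≡ 1 (mod 2).
    Then x = 23 + 210·1 = 233, valid modulo lcm(210, 4) = 420: x ≡ 233 (mod 420).
Verify: 233 mod 15 = 8, 233 mod 14 = 9, 233 mod 4 = 1.

x ≡ 233 (mod 420).


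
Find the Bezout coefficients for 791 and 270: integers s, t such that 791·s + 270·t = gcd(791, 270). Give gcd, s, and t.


Euclidean algorithm on (791, 270) — divide until remainder is 0:
  791 = 2 · 270 + 251
  270 = 1 · 251 + 19
  251 = 13 · 19 + 4
  19 = 4 · 4 + 3
  4 = 1 · 3 + 1
  3 = 3 · 1 + 0
gcd(791, 270) = 1.
Track Bezout coefficients alongside the remainders: start with r₀ = 791 = a·1 + b·0 (s = 1, t = 0) and r₁ = 270 = a·0 + b·1 (s = 0, t = 1); each new remainder r_{k+1} = r_{k-1} − q_k·r_k inherits s_{k+1} = s_{k-1} − q_k·s_k, t_{k+1} = t_{k-1} − q_k·t_k, so r_k = a·s_k + b·t_k at every step:
  q = 2: r = 251, s = 1 − 2·0 = 1, t = 0 − 2·1 = -2  (check: 791·1 + 270·(-2) = 251)
  q = 1: r = 19, s = 0 − 1·1 = -1, t = 1 − 1·(-2) = 3  (check: 791·(-1) + 270·3 = 19)
  q = 13: r = 4, s = 1 − 13·(-1) = 14, t = -2 − 13·3 = -41  (check: 791·14 + 270·(-41) = 4)
  q = 4: r = 3, s = -1 − 4·14 = -57, t = 3 − 4·(-41) = 167  (check: 791·(-57) + 270·167 = 3)
  q = 1: r = 1, s = 14 − 1·(-57) = 71, t = -41 − 1·167 = -208  (check: 791·71 + 270·(-208) = 1)
The row with r = 1 (the gcd) gives the Bezout coefficients s = 71, t = -208.
Result: 791 · (71) + 270 · (-208) = 1.

gcd(791, 270) = 1; s = 71, t = -208 (check: 791·71 + 270·(-208) = 1).
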